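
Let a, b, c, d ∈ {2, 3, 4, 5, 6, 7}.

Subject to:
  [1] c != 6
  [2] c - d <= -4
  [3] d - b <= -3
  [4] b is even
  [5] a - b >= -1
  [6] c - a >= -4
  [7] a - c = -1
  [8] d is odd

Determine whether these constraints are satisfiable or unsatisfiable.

Constraints 2, 3, 5, and 6 give c − a ≥ -4, a − b ≥ -1, b − d ≥ 3, d − c ≥ 4.
Adding all 4 inequalities: the left sides telescope to 0, and the right sides sum to (-4) + (-1) + 3 + 4 = 2. So 0 ≥ 2, which is false.

Unsatisfiable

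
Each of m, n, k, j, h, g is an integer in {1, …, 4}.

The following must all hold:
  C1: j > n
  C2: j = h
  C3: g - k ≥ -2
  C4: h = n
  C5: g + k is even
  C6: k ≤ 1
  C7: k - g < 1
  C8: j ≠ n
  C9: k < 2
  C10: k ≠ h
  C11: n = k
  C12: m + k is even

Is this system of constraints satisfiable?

Unsatisfiable

From constraints 2 and 4, j = h = n, so j = n. But constraint 8 says j ≠ n. Contradiction.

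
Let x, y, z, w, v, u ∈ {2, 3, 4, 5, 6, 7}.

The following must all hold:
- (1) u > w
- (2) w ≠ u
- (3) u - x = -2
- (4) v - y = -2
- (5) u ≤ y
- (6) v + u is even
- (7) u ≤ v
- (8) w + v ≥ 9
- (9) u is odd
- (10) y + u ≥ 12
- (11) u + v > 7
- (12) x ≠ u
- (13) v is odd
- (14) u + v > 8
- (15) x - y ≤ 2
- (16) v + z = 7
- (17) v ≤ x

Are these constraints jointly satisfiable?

Satisfiable

One satisfying assignment is x = 7, y = 7, z = 2, w = 4, v = 5, u = 5.
For the less obvious constraints — constraint 3: u - x = -2; constraint 4: v - y = -2 — and the others hold by inspection.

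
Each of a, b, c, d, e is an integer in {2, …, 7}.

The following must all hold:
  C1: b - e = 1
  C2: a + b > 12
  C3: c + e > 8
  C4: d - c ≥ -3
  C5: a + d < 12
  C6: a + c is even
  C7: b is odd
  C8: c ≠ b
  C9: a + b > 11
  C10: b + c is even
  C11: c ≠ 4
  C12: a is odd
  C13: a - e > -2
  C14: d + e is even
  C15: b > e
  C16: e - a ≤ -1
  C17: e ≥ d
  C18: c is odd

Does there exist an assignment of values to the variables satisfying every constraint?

Satisfiable

Setting (a, b, c, d, e) = (7, 7, 3, 2, 6) satisfies everything: constraint 1: b - e = 1; constraint 2: a + b = 14, and the others follow.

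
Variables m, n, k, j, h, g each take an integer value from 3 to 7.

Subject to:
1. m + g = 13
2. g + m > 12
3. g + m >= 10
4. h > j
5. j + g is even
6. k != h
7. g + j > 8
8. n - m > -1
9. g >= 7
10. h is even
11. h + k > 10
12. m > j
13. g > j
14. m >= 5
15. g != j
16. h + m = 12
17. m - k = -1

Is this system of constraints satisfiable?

The assignment m = 6, n = 7, k = 7, j = 3, h = 6, g = 7 works:
  constraint 1 holds since m + g = 13.
  constraint 2 holds since g + m = 13.
  constraint 3 holds since g + m = 13.
The rest check out directly.

Satisfiable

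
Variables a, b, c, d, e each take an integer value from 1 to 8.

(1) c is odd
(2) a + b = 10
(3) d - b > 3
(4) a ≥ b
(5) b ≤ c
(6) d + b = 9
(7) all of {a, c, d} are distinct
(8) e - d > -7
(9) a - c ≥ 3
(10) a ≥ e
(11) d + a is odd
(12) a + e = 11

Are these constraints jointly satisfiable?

The assignment a = 8, b = 2, c = 5, d = 7, e = 3 works:
  constraint 2 holds since a + b = 10.
  constraint 3 holds since d - b = 5.
The rest check out directly.

Satisfiable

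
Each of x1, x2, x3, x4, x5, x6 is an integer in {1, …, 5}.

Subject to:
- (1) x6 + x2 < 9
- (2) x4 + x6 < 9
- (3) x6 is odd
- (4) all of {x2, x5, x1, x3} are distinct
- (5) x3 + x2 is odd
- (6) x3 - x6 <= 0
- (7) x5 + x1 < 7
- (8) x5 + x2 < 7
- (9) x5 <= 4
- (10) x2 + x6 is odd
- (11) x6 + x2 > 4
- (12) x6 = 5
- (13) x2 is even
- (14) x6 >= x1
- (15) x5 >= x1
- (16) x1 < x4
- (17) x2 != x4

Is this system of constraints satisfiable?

Satisfiable

Take x1 = 1, x2 = 2, x3 = 3, x4 = 3, x5 = 4, x6 = 5. Then constraint 1: x6 + x2 = 7; constraint 2: x4 + x6 = 8; constraint 6: x3 - x6 = -2, and every other listed constraint is also met.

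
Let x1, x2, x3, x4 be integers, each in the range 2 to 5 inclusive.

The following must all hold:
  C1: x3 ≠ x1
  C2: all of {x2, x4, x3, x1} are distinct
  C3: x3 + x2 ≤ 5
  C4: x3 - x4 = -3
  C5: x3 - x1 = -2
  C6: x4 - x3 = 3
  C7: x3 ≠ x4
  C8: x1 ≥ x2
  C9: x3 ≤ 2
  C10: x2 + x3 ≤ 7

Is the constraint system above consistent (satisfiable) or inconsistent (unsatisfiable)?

One satisfying assignment is x1 = 4, x2 = 3, x3 = 2, x4 = 5.
For the less obvious constraints — constraint 3: x3 + x2 = 5; constraint 4: x3 - x4 = -3; constraint 5: x3 - x1 = -2 — and the others hold by inspection.

Satisfiable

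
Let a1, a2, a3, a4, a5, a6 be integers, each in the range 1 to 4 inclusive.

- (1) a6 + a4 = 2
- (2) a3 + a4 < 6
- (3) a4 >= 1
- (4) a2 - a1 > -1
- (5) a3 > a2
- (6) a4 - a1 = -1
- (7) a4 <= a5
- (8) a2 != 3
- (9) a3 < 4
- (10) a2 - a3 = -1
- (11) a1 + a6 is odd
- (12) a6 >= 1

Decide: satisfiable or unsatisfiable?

Satisfiable

Try a1 = 2, a2 = 2, a3 = 3, a4 = 1, a5 = 3, a6 = 1.
Check constraint 1: a6 + a4 = 2; constraint 2: a3 + a4 = 4; constraint 4: a2 - a1 = 0. The remaining constraints are straightforward to verify.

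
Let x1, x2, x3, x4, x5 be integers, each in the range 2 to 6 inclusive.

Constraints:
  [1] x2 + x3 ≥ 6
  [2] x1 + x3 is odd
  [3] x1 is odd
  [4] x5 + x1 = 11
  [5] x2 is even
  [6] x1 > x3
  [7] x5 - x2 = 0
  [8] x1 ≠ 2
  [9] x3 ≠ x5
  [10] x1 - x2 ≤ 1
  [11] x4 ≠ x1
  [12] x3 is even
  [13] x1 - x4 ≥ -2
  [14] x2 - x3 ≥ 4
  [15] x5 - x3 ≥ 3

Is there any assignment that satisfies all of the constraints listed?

Satisfiable

Take x1 = 5, x2 = 6, x3 = 2, x4 = 4, x5 = 6. Then constraint 1: x2 + x3 = 8; constraint 4: x5 + x1 = 11, and every other listed constraint is also met.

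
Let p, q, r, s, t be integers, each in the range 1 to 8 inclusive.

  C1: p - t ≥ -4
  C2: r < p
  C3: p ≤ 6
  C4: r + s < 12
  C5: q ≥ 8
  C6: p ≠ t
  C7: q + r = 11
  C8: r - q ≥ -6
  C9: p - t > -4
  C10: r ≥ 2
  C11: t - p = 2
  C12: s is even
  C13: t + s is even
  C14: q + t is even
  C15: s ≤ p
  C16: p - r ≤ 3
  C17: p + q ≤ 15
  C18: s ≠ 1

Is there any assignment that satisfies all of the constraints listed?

Try p = 6, q = 8, r = 3, s = 6, t = 8.
Check constraint 1: p - t = -2; constraint 4: r + s = 9. The remaining constraints are straightforward to verify.

Satisfiable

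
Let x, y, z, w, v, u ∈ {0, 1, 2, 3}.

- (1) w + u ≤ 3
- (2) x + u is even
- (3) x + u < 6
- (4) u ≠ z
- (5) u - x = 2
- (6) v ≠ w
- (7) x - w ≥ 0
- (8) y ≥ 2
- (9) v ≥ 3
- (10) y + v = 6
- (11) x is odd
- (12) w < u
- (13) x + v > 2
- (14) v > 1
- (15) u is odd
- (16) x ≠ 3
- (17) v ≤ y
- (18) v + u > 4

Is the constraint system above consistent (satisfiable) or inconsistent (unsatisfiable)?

One satisfying assignment is x = 1, y = 3, z = 0, w = 0, v = 3, u = 3.
For the less obvious constraints — constraint 1: w + u = 3; constraint 3: x + u = 4 — and the others hold by inspection.

Satisfiable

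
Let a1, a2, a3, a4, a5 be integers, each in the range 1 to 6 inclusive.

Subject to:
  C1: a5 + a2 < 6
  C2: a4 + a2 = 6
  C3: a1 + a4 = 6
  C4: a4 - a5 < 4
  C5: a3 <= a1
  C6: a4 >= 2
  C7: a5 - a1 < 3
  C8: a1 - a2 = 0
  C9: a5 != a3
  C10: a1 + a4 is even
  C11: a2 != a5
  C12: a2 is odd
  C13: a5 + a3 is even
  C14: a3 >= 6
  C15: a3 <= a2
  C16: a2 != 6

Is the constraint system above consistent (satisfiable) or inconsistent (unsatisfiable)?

Unsatisfiable

From constraint 6: a4 ≥ 2. From constraints 14 and 15: a2 ≥ a3 ≥ 6. Hence a4 + a2 ≥ 8. But constraint 2 requires a4 + a2 = 6, and 6 < 8. Contradiction.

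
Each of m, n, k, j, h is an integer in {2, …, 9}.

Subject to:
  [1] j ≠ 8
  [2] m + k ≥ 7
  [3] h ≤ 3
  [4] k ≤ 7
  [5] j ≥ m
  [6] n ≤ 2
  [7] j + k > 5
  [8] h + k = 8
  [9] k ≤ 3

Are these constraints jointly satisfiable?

From constraint 3: h ≤ 3. From constraint 9: k ≤ 3. Hence h + k ≤ 6. But constraint 8 requires h + k = 8, and 8 > 6. Contradiction.

Unsatisfiable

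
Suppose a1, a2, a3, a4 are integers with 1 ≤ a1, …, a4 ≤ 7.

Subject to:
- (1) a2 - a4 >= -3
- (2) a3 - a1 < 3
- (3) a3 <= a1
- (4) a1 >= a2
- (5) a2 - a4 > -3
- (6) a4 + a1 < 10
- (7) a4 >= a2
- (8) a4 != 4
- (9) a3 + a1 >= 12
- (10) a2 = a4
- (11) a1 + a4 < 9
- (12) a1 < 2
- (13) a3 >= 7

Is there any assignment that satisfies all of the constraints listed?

From constraints 3 and 13: a1 ≥ a3 and a3 ≥ 7, so a1 ≥ 7. From constraint 12: a1 ≤ 1. But 1 < 7, so no value of a1 works.

Unsatisfiable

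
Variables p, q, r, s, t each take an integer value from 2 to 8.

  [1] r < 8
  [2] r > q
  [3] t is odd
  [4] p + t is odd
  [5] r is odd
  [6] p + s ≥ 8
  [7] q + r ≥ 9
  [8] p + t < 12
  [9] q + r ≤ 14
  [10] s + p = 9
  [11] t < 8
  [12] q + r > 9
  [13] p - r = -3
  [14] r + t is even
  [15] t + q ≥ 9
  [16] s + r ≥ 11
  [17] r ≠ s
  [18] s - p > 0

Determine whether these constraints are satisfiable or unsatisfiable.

Satisfiable

Try p = 4, q = 4, r = 7, s = 5, t = 7.
Check constraint 6: p + s = 9; constraint 7: q + r = 11. The remaining constraints are straightforward to verify.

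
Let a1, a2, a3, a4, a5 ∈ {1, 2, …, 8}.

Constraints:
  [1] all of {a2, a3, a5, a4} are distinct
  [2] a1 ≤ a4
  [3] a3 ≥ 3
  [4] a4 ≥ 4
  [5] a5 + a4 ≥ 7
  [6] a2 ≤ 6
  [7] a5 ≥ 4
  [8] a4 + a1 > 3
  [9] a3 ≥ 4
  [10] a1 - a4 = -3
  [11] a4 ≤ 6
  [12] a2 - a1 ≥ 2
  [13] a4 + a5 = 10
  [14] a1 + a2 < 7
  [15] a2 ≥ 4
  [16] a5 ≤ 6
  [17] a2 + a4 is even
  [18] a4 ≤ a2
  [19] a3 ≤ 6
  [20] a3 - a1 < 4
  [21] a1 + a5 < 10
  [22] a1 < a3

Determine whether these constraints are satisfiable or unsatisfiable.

Constraints 4, 6, 7, 9, 11, 15, 16, and 19 confine each of a2, a3, a5, a4 to the 3 values {4, …, 6}.
Constraint 1 requires all 4 of them to be distinct, but only 3 values are available — impossible by the pigeonhole principle.

Unsatisfiable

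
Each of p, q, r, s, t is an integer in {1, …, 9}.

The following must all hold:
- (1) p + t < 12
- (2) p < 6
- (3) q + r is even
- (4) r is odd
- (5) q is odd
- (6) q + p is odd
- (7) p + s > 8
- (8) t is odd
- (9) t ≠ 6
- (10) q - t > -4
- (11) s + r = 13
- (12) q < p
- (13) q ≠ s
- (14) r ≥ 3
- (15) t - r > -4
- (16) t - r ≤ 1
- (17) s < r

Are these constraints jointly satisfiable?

Satisfiable

Take p = 4, q = 3, r = 7, s = 6, t = 5. Then constraint 1: p + t = 9; constraint 7: p + s = 10; constraint 10: q - t = -2, and every other listed constraint is also met.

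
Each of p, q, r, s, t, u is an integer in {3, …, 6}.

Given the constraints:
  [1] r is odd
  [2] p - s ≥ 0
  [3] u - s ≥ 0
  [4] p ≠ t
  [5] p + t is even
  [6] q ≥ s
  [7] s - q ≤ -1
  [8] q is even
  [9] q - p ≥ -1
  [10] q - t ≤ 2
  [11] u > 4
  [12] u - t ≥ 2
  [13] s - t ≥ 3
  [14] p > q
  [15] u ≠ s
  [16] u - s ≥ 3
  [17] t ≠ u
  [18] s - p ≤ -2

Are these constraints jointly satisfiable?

Unsatisfiable

Constraints 9, 10, 13, and 18 give t − q ≥ -2, q − p ≥ -1, p − s ≥ 2, s − t ≥ 3.
Adding all 4 inequalities: the left sides telescope to 0, and the right sides sum to (-2) + (-1) + 2 + 3 = 2. So 0 ≥ 2, which is false.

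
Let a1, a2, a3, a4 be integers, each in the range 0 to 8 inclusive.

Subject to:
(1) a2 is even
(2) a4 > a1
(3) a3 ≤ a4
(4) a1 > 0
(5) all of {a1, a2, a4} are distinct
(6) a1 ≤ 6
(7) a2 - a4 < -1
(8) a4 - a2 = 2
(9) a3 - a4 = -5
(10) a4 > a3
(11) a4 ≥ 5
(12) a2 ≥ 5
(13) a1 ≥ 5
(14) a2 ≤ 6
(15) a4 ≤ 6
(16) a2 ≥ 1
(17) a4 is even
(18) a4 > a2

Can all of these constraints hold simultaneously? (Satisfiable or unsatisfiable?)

Constraints 6, 11, 12, 13, 14, and 15 confine each of a1, a2, a4 to the 2 values {5, 6}.
Constraint 5 requires all 3 of them to be distinct, but only 2 values are available — impossible by the pigeonhole principle.

Unsatisfiable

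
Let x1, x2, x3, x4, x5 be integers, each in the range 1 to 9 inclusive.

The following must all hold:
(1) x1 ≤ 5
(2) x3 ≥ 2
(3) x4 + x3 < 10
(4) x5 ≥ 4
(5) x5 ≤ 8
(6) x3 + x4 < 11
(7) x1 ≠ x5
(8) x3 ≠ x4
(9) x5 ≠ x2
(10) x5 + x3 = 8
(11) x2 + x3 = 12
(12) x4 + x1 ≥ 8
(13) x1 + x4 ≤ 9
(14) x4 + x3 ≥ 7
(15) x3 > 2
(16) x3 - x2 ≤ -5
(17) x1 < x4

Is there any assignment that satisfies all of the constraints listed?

The assignment x1 = 3, x2 = 9, x3 = 3, x4 = 6, x5 = 5 works:
  constraint 3 holds since x4 + x3 = 9.
  constraint 6 holds since x3 + x4 = 9.
The rest check out directly.

Satisfiable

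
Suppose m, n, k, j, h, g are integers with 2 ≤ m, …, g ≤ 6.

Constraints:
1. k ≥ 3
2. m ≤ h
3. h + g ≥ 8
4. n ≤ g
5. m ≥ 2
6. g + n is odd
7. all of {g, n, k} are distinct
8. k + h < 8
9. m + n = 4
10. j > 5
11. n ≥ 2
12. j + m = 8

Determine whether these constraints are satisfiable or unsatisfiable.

Try m = 2, n = 2, k = 4, j = 6, h = 3, g = 5.
Check constraint 3: h + g = 8; constraint 8: k + h = 7. The remaining constraints are straightforward to verify.

Satisfiable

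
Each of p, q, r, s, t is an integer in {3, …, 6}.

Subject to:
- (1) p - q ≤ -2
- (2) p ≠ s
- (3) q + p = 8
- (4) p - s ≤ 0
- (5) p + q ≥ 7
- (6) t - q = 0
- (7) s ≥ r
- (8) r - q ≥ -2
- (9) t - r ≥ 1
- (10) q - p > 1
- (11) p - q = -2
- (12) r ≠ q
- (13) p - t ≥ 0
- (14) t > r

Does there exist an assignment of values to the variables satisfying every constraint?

Constraints 1, 8, 9, and 13 give t − r ≥ 1, r − q ≥ -2, q − p ≥ 2, p − t ≥ 0.
Adding all 4 inequalities: the left sides telescope to 0, and the right sides sum to 1 + (-2) + 2 + 0 = 1. So 0 ≥ 1, which is false.

Unsatisfiable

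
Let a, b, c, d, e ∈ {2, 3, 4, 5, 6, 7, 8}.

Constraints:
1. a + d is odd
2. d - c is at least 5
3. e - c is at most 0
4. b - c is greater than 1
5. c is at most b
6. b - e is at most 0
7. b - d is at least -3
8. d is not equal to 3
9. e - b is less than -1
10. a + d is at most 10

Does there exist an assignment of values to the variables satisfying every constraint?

Constraints 2, 3, 6, and 7 give e − b ≥ 0, b − d ≥ -3, d − c ≥ 5, c − e ≥ 0.
Adding all 4 inequalities: the left sides telescope to 0, and the right sides sum to 0 + (-3) + 5 + 0 = 2. So 0 ≥ 2, which is false.

Unsatisfiable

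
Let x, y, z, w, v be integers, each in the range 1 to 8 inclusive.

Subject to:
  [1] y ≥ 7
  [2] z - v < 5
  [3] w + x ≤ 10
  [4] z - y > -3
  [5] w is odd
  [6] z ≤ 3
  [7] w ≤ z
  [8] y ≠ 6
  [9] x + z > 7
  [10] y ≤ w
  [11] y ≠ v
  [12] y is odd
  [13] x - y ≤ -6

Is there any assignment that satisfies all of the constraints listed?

Unsatisfiable

From constraints 1 and 10: w ≥ y and y ≥ 7, so w ≥ 7. From constraints 6 and 7: w ≤ z and z ≤ 3, so w ≤ 3. But 3 < 7, so no value of w works.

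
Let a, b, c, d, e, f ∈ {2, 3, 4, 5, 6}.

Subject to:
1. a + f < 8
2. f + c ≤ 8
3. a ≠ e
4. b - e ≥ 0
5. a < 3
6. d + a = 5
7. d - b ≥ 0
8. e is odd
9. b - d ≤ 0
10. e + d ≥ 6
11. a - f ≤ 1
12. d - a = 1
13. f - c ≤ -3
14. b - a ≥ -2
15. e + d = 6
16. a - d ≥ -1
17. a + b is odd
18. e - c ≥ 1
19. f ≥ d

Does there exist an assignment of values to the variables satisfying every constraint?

Unsatisfiable

Constraints 4, 9, 11, 13, 16, and 18 give f − a ≥ -1, a − d ≥ -1, d − b ≥ 0, b − e ≥ 0, e − c ≥ 1, c − f ≥ 3.
Adding all 6 inequalities: the left sides telescope to 0, and the right sides sum to (-1) + (-1) + 0 + 0 + 1 + 3 = 2. So 0 ≥ 2, which is false.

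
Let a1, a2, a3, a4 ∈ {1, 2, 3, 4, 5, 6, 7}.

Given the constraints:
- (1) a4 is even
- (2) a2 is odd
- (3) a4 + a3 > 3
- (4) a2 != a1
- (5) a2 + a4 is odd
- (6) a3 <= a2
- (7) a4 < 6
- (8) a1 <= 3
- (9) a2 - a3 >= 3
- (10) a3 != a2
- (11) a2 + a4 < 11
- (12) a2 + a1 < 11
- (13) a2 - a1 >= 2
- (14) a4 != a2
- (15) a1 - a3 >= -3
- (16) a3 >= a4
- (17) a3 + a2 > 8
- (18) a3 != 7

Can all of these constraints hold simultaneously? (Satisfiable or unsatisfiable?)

Satisfiable

Try a1 = 2, a2 = 7, a3 = 3, a4 = 2.
Check constraint 3: a4 + a3 = 5; constraint 9: a2 - a3 = 4; constraint 11: a2 + a4 = 9. The remaining constraints are straightforward to verify.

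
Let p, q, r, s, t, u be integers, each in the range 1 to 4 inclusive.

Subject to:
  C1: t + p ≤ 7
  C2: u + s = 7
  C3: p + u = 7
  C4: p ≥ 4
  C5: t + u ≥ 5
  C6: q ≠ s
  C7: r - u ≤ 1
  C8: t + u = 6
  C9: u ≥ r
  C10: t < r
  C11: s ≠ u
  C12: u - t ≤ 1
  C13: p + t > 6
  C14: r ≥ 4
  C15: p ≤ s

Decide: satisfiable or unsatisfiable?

From constraints 9 and 14: u ≥ r ≥ 4. From constraints 4 and 15: s ≥ p ≥ 4. Hence u + s ≥ 8. But constraint 2 requires u + s = 7, and 7 < 8. Contradiction.

Unsatisfiable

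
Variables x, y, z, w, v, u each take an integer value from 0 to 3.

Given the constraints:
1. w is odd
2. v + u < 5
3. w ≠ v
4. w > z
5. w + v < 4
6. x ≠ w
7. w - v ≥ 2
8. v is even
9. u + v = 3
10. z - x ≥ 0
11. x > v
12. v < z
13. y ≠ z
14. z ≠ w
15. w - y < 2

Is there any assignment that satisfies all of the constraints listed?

Setting (x, y, z, w, v, u) = (1, 3, 2, 3, 0, 3) satisfies everything: constraint 2: v + u = 3; constraint 5: w + v = 3; constraint 7: w - v = 3, and the others follow.

Satisfiable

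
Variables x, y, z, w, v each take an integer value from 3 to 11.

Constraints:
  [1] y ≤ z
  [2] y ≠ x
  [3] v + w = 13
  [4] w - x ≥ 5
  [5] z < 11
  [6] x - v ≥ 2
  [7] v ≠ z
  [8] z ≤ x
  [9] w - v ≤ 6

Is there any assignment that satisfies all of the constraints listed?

Constraints 4, 6, and 9 give x − v ≥ 2, v − w ≥ -6, w − x ≥ 5.
Adding all 3 inequalities: the left sides telescope to 0, and the right sides sum to 2 + (-6) + 5 = 1. So 0 ≥ 1, which is false.

Unsatisfiable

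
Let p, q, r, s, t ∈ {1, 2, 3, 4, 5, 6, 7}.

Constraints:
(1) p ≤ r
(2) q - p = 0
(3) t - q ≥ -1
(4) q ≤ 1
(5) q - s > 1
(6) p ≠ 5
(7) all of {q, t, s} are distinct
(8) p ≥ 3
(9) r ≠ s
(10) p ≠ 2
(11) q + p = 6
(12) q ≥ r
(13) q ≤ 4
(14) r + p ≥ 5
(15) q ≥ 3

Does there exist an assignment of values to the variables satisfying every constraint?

From constraints 1 and 8: r ≥ p and p ≥ 3, so r ≥ 3. From constraints 4 and 12: r ≤ q and q ≤ 1, so r ≤ 1. But 1 < 3, so no value of r works.

Unsatisfiable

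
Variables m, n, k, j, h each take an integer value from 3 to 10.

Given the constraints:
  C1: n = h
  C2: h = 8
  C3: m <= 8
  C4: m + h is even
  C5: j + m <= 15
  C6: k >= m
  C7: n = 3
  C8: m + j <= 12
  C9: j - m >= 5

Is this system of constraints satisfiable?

Unsatisfiable

Constraint 7 fixes n = 3 and constraint 2 fixes h = 8, but constraint 1 requires n = h. Since 3 ≠ 8, contradiction.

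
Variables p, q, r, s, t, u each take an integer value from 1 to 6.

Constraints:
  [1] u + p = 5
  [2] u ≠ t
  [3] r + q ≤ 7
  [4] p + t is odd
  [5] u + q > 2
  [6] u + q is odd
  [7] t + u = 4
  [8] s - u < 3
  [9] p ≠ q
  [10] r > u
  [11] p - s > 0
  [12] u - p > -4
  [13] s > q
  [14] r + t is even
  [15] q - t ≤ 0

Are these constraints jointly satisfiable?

Setting (p, q, r, s, t, u) = (4, 2, 5, 3, 3, 1) satisfies everything: constraint 1: u + p = 5; constraint 3: r + q = 7; constraint 5: u + q = 3, and the others follow.

Satisfiable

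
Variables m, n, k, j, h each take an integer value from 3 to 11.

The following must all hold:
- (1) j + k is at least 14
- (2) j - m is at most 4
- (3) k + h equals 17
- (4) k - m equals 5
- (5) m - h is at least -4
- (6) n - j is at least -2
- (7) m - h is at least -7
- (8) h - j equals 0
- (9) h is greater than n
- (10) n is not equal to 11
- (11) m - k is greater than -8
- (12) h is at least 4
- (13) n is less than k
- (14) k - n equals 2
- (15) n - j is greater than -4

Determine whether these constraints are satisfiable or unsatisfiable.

Satisfiable

The assignment m = 4, n = 7, k = 9, j = 8, h = 8 works:
  constraint 1 holds since j + k = 17.
  constraint 2 holds since j - m = 4.
  constraint 3 holds since k + h = 17.
The rest check out directly.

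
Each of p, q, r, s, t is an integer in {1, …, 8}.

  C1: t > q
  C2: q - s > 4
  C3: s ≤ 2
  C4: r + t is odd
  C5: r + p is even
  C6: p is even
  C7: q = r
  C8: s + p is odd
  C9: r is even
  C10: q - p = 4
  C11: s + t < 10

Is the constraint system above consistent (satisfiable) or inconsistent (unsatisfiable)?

Satisfiable

The assignment p = 2, q = 6, r = 6, s = 1, t = 7 works:
  constraint 2 holds since q - s = 5.
  constraint 10 holds since q - p = 4.
  constraint 11 holds since s + t = 8.
The rest check out directly.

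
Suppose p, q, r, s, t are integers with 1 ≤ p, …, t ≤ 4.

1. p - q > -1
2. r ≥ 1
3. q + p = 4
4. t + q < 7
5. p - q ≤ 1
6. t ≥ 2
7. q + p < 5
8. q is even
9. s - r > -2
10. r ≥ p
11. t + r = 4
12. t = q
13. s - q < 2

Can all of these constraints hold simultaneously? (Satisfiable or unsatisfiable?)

Satisfiable

Take p = 2, q = 2, r = 2, s = 2, t = 2. Then constraint 1: p - q = 0; constraint 3: q + p = 4, and every other listed constraint is also met.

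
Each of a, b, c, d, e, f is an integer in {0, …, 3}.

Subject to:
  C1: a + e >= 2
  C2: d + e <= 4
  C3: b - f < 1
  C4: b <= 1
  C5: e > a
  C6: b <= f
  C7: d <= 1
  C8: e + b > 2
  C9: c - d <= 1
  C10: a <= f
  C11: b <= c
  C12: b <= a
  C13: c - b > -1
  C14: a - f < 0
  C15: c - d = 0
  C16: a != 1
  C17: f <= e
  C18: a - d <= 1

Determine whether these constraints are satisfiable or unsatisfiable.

Satisfiable

One satisfying assignment is a = 0, b = 0, c = 0, d = 0, e = 3, f = 2.
For the less obvious constraints — constraint 1: a + e = 3; constraint 2: d + e = 3 — and the others hold by inspection.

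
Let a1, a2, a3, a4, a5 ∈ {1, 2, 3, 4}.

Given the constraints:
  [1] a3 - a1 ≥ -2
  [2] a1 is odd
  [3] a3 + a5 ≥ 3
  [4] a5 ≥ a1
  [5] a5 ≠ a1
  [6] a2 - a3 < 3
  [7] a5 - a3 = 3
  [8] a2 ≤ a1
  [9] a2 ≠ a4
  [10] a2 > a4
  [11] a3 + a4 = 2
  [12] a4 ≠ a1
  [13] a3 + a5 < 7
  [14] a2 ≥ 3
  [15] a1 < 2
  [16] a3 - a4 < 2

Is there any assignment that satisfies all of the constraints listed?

From constraints 8 and 14: a1 ≥ a2 and a2 ≥ 3, so a1 ≥ 3. From constraint 15: a1 ≤ 1. But 1 < 3, so no value of a1 works.

Unsatisfiable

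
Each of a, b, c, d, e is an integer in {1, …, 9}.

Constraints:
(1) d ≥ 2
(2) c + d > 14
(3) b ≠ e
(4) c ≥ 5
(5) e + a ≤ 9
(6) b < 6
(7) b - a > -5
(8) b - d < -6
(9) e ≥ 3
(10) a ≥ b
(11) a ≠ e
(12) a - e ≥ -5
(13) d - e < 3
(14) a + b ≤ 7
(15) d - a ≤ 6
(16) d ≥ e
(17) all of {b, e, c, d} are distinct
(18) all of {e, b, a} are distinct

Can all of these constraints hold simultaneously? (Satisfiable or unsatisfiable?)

Satisfiable

Take a = 3, b = 1, c = 7, d = 8, e = 6. Then constraint 2: c + d = 15; constraint 5: e + a = 9; constraint 7: b - a = -2, and every other listed constraint is also met.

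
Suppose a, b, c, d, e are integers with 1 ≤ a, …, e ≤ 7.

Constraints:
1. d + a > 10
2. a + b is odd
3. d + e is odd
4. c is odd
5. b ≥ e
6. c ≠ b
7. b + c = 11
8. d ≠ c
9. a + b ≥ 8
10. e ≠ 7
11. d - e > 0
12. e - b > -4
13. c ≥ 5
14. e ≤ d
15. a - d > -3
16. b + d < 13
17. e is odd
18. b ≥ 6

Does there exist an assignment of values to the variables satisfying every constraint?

The assignment a = 5, b = 6, c = 5, d = 6, e = 5 works:
  constraint 1 holds since d + a = 11.
  constraint 7 holds since b + c = 11.
The rest check out directly.

Satisfiable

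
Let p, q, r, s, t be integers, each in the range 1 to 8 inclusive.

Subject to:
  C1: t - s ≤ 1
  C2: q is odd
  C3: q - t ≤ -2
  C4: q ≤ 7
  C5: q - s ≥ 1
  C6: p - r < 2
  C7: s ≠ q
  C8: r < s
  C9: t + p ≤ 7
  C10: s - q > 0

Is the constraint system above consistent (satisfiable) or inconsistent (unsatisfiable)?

Unsatisfiable

Constraints 1, 3, and 5 give s − t ≥ -1, t − q ≥ 2, q − s ≥ 1.
Adding all 3 inequalities: the left sides telescope to 0, and the right sides sum to (-1) + 2 + 1 = 2. So 0 ≥ 2, which is false.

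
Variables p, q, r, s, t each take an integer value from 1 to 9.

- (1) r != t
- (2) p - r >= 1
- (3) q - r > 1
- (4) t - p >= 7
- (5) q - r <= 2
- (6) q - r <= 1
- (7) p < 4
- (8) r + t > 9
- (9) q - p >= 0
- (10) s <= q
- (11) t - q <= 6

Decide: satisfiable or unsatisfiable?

Constraints 2, 4, 6, and 11 give r − q ≥ -1, q − t ≥ -6, t − p ≥ 7, p − r ≥ 1.
Adding all 4 inequalities: the left sides telescope to 0, and the right sides sum to (-1) + (-6) + 7 + 1 = 1. So 0 ≥ 1, which is false.

Unsatisfiable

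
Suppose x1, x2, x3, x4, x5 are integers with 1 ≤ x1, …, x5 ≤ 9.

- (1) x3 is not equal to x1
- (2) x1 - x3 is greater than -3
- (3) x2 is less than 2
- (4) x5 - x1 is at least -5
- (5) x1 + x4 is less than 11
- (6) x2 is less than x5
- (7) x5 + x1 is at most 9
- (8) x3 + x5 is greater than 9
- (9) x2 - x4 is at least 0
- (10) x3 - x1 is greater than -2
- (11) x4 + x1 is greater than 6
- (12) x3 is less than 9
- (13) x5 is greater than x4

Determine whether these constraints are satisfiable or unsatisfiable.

Setting (x1, x2, x3, x4, x5) = (7, 1, 8, 1, 2) satisfies everything: constraint 2: x1 - x3 = -1; constraint 4: x5 - x1 = -5, and the others follow.

Satisfiable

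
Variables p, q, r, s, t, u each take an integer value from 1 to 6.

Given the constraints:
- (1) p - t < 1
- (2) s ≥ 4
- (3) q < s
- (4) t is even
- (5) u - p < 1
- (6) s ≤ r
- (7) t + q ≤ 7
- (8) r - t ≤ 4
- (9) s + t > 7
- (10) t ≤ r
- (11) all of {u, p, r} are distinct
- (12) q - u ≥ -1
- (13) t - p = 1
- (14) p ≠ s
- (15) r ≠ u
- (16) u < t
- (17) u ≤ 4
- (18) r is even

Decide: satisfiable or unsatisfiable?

Satisfiable

One satisfying assignment is p = 3, q = 1, r = 6, s = 6, t = 4, u = 1.
For the less obvious constraints — constraint 1: p - t = -1; constraint 5: u - p = -2; constraint 7: t + q = 5 — and the others hold by inspection.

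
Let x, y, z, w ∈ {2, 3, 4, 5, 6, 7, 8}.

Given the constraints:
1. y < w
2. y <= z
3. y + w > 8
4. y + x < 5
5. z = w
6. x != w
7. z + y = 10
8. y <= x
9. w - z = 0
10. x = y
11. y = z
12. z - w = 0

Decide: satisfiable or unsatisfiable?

From constraints 5, 10, and 11, x = y = z = w, so x = w. But constraint 6 says x ≠ w. Contradiction.

Unsatisfiable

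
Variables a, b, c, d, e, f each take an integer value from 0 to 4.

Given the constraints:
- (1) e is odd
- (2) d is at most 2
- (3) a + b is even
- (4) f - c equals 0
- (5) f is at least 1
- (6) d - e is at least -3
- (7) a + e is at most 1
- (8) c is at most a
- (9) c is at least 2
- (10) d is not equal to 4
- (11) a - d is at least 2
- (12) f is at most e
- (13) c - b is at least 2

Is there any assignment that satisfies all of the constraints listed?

From constraints 8 and 9: a ≥ c ≥ 2. From constraints 5 and 12: e ≥ f ≥ 1. Hence a + e ≥ 3. But constraint 7 requires a + e ≤ 1, and 1 < 3. Contradiction.

Unsatisfiable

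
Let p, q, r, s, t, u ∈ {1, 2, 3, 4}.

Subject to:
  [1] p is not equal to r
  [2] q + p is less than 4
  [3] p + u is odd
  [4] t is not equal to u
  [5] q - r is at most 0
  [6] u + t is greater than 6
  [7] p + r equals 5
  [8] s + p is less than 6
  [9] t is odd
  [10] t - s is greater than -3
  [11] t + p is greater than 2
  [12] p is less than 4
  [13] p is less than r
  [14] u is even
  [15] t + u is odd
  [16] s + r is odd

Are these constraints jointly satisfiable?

One satisfying assignment is p = 1, q = 1, r = 4, s = 3, t = 3, u = 4.
For the less obvious constraints — constraint 2: q + p = 2; constraint 5: q - r = -3; constraint 6: u + t = 7 — and the others hold by inspection.

Satisfiable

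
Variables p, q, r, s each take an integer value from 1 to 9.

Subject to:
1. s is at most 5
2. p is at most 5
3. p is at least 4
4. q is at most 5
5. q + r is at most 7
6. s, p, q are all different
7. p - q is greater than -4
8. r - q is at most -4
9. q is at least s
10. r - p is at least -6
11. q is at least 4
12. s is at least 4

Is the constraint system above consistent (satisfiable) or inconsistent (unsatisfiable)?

Unsatisfiable

Constraints 1, 2, 3, 4, 11, and 12 confine each of s, p, q to the 2 values {4, 5}.
Constraint 6 requires all 3 of them to be distinct, but only 2 values are available — impossible by the pigeonhole principle.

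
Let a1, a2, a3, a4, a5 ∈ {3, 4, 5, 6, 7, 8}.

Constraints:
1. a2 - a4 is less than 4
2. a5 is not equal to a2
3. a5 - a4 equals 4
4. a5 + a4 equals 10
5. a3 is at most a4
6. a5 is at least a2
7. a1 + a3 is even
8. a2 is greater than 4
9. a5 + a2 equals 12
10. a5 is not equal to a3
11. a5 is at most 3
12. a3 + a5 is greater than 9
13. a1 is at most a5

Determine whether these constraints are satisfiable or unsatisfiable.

From constraint 8: a2 ≥ 5. From constraints 6 and 11: a2 ≤ a5 and a5 ≤ 3, so a2 ≤ 3. But 3 < 5, so no value of a2 works.

Unsatisfiable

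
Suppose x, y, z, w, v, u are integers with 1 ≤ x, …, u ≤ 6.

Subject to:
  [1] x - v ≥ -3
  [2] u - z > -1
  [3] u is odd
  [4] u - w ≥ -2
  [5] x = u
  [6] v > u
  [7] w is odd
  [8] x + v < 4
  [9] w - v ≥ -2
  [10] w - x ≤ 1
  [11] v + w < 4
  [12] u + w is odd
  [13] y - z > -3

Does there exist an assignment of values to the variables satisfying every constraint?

Constraint 3 makes u odd and constraint 7 makes w odd, so u + w must be even. Constraint 12 says u + w is odd — contradiction.

Unsatisfiable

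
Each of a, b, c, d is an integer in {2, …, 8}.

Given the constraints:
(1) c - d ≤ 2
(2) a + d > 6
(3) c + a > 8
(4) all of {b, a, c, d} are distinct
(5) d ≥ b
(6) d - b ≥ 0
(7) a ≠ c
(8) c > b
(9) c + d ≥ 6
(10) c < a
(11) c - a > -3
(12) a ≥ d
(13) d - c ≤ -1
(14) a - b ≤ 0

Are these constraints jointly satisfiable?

Unsatisfiable

Constraints 6, 10, 13, and 14 give d < c, c < a, a ≤ b, b ≤ d. Chaining: d < c < a ≤ b ≤ d, which forces d < d — impossible.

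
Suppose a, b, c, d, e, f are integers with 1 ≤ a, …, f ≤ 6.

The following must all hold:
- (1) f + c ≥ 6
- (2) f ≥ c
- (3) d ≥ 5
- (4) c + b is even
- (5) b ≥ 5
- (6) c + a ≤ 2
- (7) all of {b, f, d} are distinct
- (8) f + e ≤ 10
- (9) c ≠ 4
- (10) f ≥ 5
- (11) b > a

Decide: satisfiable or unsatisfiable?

Constraints 3, 5, and 10 confine each of b, f, d to the 2 values {5, 6} (the domain already gives each ≤ 6).
Constraint 7 requires all 3 of them to be distinct, but only 2 values are available — impossible by the pigeonhole principle.

Unsatisfiable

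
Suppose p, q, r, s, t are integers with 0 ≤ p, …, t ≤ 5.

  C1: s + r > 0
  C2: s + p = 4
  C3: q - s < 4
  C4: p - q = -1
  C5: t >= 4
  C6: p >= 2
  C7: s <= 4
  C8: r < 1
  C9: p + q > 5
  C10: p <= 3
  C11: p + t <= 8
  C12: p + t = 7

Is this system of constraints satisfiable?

One satisfying assignment is p = 3, q = 4, r = 0, s = 1, t = 4.
For the less obvious constraints — constraint 1: s + r = 1; constraint 2: s + p = 4; constraint 3: q - s = 3 — and the others hold by inspection.

Satisfiable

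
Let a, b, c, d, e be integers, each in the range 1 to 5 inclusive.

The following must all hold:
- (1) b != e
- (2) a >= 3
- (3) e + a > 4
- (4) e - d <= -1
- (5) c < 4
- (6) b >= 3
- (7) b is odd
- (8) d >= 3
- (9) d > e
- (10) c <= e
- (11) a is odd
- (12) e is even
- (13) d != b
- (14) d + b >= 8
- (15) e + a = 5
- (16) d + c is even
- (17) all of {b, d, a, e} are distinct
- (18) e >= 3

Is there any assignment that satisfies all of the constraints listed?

Unsatisfiable

Constraints 2, 6, 8, and 18 confine each of b, d, a, e to the 3 values {3, …, 5} (the domain already gives each ≤ 5).
Constraint 17 requires all 4 of them to be distinct, but only 3 values are available — impossible by the pigeonhole principle.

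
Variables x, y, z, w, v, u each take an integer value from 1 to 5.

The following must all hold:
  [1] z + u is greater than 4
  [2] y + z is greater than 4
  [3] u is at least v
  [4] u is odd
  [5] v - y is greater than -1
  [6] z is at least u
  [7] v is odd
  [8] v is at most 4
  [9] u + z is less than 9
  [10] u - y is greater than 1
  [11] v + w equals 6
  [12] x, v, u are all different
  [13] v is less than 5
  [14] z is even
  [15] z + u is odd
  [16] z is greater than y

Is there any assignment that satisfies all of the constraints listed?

Satisfiable

Setting (x, y, z, w, v, u) = (2, 1, 4, 5, 1, 3) satisfies everything: constraint 1: z + u = 7; constraint 2: y + z = 5, and the others follow.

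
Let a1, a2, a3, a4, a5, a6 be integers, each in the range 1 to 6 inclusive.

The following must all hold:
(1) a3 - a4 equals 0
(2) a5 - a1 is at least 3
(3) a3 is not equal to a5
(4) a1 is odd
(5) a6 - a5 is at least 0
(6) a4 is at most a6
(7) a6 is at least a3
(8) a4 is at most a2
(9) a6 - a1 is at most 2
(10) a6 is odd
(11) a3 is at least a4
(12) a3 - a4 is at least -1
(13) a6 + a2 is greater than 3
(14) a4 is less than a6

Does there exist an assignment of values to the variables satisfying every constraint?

Unsatisfiable

Constraints 2, 5, and 9 give a1 − a6 ≥ -2, a6 − a5 ≥ 0, a5 − a1 ≥ 3.
Adding all 3 inequalities: the left sides telescope to 0, and the right sides sum to (-2) + 0 + 3 = 1. So 0 ≥ 1, which is false.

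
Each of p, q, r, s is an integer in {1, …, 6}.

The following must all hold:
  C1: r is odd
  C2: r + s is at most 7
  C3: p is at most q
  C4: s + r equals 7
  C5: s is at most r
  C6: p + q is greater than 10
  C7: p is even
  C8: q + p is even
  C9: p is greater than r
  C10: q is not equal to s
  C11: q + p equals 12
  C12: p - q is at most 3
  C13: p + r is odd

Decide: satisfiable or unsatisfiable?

One satisfying assignment is p = 6, q = 6, r = 5, s = 2.
For the less obvious constraints — constraint 2: r + s = 7; constraint 4: s + r = 7; constraint 6: p + q = 12 — and the others hold by inspection.

Satisfiable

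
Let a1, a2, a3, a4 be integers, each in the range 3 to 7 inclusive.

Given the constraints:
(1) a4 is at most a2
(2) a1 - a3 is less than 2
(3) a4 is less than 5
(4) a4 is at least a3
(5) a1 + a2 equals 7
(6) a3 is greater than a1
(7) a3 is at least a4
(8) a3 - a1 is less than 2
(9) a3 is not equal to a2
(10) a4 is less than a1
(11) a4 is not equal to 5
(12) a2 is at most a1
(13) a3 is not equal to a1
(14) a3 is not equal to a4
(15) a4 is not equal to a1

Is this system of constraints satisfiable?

Constraints 1, 4, 6, and 12 give a3 ≤ a4, a4 ≤ a2, a2 ≤ a1, a1 < a3. Chaining: a3 ≤ a4 ≤ a2 ≤ a1 < a3, which forces a3 < a3 — impossible.

Unsatisfiable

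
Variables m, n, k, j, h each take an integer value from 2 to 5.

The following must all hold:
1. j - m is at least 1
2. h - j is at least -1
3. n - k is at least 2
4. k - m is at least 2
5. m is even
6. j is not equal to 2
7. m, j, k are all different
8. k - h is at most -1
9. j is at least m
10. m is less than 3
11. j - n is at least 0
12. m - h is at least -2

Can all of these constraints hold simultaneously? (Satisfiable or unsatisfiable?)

Constraints 2, 3, 4, 11, and 12 give m − h ≥ -2, h − j ≥ -1, j − n ≥ 0, n − k ≥ 2, k − m ≥ 2.
Adding all 5 inequalities: the left sides telescope to 0, and the right sides sum to (-2) + (-1) + 0 + 2 + 2 = 1. So 0 ≥ 1, which is false.

Unsatisfiable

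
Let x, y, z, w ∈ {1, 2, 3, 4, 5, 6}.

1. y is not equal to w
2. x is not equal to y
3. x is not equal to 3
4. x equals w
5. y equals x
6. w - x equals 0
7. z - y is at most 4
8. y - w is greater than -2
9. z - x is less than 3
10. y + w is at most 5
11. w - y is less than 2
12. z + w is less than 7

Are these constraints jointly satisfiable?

From constraints 4 and 5, y = x = w, so y = w. But constraint 1 says y ≠ w. Contradiction.

Unsatisfiable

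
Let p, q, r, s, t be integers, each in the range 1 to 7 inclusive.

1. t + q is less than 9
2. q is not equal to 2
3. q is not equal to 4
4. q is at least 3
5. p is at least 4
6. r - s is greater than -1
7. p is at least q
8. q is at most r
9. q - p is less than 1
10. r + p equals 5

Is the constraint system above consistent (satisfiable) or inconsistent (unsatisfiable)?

From constraints 4 and 8: r ≥ q ≥ 3. From constraint 5: p ≥ 4. Hence r + p ≥ 7. But constraint 10 requires r + p = 5, and 5 < 7. Contradiction.

Unsatisfiable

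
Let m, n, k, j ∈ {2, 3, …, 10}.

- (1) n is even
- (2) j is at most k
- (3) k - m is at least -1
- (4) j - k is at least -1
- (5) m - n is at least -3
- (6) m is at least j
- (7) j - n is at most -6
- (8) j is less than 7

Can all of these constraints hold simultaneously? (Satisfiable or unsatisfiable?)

Unsatisfiable

Constraints 3, 4, 5, and 7 give m − n ≥ -3, n − j ≥ 6, j − k ≥ -1, k − m ≥ -1.
Adding all 4 inequalities: the left sides telescope to 0, and the right sides sum to (-3) + 6 + (-1) + (-1) = 1. So 0 ≥ 1, which is false.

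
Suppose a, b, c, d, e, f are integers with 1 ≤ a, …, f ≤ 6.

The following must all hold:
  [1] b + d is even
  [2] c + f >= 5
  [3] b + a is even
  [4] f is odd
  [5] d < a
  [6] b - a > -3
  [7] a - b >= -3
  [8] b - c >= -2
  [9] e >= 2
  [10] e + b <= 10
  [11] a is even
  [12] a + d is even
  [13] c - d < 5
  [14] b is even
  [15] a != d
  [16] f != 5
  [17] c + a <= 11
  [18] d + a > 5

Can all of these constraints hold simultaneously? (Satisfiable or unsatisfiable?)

One satisfying assignment is a = 4, b = 4, c = 5, d = 2, e = 4, f = 1.
For the less obvious constraints — constraint 2: c + f = 6; constraint 6: b - a = 0 — and the others hold by inspection.

Satisfiable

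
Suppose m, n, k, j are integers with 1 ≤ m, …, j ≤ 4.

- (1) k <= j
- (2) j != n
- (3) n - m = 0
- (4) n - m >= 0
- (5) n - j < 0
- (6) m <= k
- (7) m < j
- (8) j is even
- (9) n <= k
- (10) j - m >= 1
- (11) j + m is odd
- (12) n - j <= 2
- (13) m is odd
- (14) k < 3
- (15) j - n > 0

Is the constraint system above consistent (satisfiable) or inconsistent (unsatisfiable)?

Satisfiable

The assignment m = 1, n = 1, k = 1, j = 2 works:
  constraint 3 holds since n - m = 0.
  constraint 4 holds since n - m = 0.
The rest check out directly.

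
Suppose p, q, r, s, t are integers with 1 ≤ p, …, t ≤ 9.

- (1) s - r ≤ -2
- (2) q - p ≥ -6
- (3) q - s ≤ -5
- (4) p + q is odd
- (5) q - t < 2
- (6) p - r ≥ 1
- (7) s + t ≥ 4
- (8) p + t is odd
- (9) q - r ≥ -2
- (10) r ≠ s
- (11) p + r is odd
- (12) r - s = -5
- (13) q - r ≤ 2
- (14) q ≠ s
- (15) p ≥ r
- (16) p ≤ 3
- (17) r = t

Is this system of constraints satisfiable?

Constraints 1, 2, 3, and 6 give p − r ≥ 1, r − s ≥ 2, s − q ≥ 5, q − p ≥ -6.
Adding all 4 inequalities: the left sides telescope to 0, and the right sides sum to 1 + 2 + 5 + (-6) = 2. So 0 ≥ 2, which is false.

Unsatisfiable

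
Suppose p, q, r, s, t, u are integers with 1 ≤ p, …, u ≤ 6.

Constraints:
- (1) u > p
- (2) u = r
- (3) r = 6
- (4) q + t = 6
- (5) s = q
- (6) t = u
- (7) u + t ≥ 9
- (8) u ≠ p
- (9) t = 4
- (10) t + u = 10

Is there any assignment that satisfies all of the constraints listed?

Unsatisfiable

Constraint 9 fixes t = 4 and constraint 3 fixes r = 6. Constraints 2 and 6 give t = u = r, so t = r. But 4 ≠ 6 — contradiction.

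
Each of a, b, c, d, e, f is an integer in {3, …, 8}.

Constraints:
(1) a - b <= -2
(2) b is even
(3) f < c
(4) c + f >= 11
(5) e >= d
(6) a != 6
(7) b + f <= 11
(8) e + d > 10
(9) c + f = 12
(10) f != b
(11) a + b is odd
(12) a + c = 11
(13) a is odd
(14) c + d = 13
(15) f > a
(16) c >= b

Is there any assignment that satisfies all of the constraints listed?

Satisfiable

Take a = 3, b = 6, c = 8, d = 5, e = 8, f = 4. Then constraint 1: a - b = -3; constraint 4: c + f = 12; constraint 7: b + f = 10, and every other listed constraint is also met.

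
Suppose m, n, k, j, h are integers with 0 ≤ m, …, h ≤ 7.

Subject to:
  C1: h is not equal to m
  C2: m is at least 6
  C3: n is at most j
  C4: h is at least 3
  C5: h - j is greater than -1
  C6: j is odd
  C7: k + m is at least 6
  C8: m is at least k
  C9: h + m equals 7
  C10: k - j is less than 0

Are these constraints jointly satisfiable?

From constraint 4: h ≥ 3. From constraint 2: m ≥ 6. Hence h + m ≥ 9. But constraint 9 requires h + m = 7, and 7 < 9. Contradiction.

Unsatisfiable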